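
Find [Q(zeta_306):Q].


The degree equals Euler's totient phi(306).
306 = 2 * 3^2 * 17
phi(306) = 96

96


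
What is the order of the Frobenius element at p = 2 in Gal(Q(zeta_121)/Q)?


The Frobenius at p in Gal(Q(zeta_n)/Q) = (Z/nZ)* is the class of p, so its order is ord_121(2), the smallest k >= 1 with 2^k = 1 mod 121.
n = 121 = 11^2, phi(121) = 110; the order divides phi(n).
Divisors of 110: 1, 2, 5, 10, 11, 22, 55, 110
Repeated squaring mod 121: 2^1 = 2, 2^2 = 4, 2^4 = 16, 2^8 = 14, 2^16 = 75, 2^32 = 59, 2^64 = 93
Test divisors in increasing order:
  k=1: 2^1 = 2 mod 121
  k=2: 2^2 = 4 mod 121
  k=5: 2^5 = 16 * 2 = 32 mod 121
  k=10: 2^10 = 14 * 4 = 56 mod 121
  k=11: 2^11 = 14 * 4 * 2 = 112 mod 121
  k=22: 2^22 = 75 * 16 * 4 = 81 mod 121
  k=55: 2^55 = 59 * 75 * 16 * 4 * 2 = 120 mod 121
  k=110: 2^110 = 93 * 59 * 14 * 16 * 4 = 1 mod 121  <- first divisor giving 1
Order = 110

110


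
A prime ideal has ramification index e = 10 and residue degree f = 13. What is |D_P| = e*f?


|D_P| = e * f
= 10 * 13
= 130

130


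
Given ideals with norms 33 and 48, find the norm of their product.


N(IJ) = N(I) * N(J)
= 33 * 48
= 1584

1584


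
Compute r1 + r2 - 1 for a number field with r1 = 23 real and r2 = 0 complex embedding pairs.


By Dirichlet's unit theorem:
rank = r1 + r2 - 1
= 23 + 0 - 1
= 22

22


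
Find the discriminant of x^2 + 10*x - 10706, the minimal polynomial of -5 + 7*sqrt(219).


The element -5 + 7*sqrt(219) has minimal polynomial:
x^2 + 10*x - 10706
Discriminant = (10)^2 - 4*(-10706)
= 100 + 42824
= 42924

42924


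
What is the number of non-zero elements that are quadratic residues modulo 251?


For prime p, the number of non-zero quadratic residues is (p-1)/2.
= (251-1)/2
= 125

125


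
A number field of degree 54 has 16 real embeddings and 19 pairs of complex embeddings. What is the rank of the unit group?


By Dirichlet's unit theorem:
rank = r1 + r2 - 1
= 16 + 19 - 1
= 34

34


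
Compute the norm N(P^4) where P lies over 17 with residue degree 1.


N(P^a) = p^(a*f)
= 17^(4*1)
= 17^4
= 83521

83521


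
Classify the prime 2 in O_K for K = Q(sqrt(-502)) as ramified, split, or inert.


K = Q(sqrt(-502)). Since d mod 4 = 2, disc(K) = -2008.
Check p | disc: -2008 mod 2 = 0.
p divides disc, so p ramifies: (p) = P^2 with e=2, f=1, g=1.
Therefore p is ramified.

ramified


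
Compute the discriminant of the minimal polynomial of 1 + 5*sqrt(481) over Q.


The element 1 + 5*sqrt(481) has minimal polynomial:
x^2 - 2*x - 12024
Discriminant = (-2)^2 - 4*(-12024)
= 4 + 48096
= 48100

48100


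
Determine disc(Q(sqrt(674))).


For K = Q(sqrt(d)) with d squarefree: disc(K) = d if d = 1 mod 4, and disc(K) = 4d if d = 2 or 3 mod 4.
Here d = 674, and d mod 4 = 2.
d = 2 mod 4, not 1 (O_K = Z[sqrt(d)]), so disc(K) = 4d = 4 * (674) = 2696

2696


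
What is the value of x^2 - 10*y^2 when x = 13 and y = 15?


x^2 - d*y^2
= 13^2 - 10*15^2
= 169 - 2250
= -2081

-2081


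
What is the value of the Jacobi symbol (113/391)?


Compute (113/391) via quadratic reciprocity:
  reciprocity: (113/391) -> +(391/113)
  reduce: (52/113)
  pull out 2: (2/113) = +1  (since 113 mod 8 = 1)
  pull out 2: (2/113) = +1  (since 113 mod 8 = 1)
  reciprocity: (13/113) -> +(113/13)
  reduce: (9/13)
  reciprocity: (9/13) -> +(13/9)
  reduce: (4/9)
  pull out 2: (2/9) = +1  (since 9 mod 8 = 1)
  pull out 2: (2/9) = +1  (since 9 mod 8 = 1)
  (1/9) = 1
Product of signs = 1

1


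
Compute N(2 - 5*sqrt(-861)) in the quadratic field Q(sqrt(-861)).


N(a + b*sqrt(d)) = a^2 - d*b^2
= (2)^2 - (-861)*(-5)^2
= 4 + 21525
= 21529

21529


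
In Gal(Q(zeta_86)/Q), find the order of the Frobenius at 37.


The Frobenius at p in Gal(Q(zeta_n)/Q) = (Z/nZ)* is the class of p, so its order is ord_86(37), the smallest k >= 1 with 37^k = 1 mod 86.
n = 86 = 2 * 43, phi(86) = 42; the order divides phi(n).
Divisors of 42: 1, 2, 3, 6, 7, 14, 21, 42
Repeated squaring mod 86: 37^1 = 37, 37^2 = 79, 37^4 = 49, 37^8 = 79, 37^16 = 49, 37^32 = 79
Test divisors in increasing order:
  k=1: 37^1 = 37 mod 86
  k=2: 37^2 = 79 mod 86
  k=3: 37^3 = 79 * 37 = 85 mod 86
  k=6: 37^6 = 49 * 79 = 1 mod 86  <- first divisor giving 1
Order = 6

6


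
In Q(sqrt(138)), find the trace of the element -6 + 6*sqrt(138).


Tr(a + b*sqrt(d)) = (a + b*sqrt(d)) + (a - b*sqrt(d)) = 2a
= 2 * (-6)
= -12

-12


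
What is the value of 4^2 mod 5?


p = 5 is prime and the exponent is (p-1)/2 = 2, so by Euler's criterion 4^2 = (4/5) = +1 or -1 mod 5.
Compute by square-and-multiply:
  2 = 2 (binary 10)
  Repeated squaring mod 5: 4^1 = 4, 4^2 = 1
  4^2 = 1 mod 5
Result 1: 4 is a quadratic residue mod 5.
4^2 mod 5 = 1

1


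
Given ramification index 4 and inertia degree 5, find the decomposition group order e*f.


|D_P| = e * f
= 4 * 5
= 20

20


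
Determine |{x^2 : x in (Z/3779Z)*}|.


For prime p, the number of non-zero quadratic residues is (p-1)/2.
= (3779-1)/2
= 1889

1889


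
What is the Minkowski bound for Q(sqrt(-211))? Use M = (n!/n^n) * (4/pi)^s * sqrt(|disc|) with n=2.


d = -211, d mod 4 = 1, so disc(K) = d = -211; |disc(K)| = 211
Imaginary quadratic field, so n = 2, s = r2 = 1, r1 = 0
M = (n!/n^n) * (4/pi)^s * sqrt(|disc(K)|) = (2!/2^2) * (4/pi)^1 * sqrt(211)
= 0.5 * 1.273240 * 14.525839
= 9.2474

9.2474


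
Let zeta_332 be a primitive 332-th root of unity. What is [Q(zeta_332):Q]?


The degree equals Euler's totient phi(332).
332 = 2^2 * 83
phi(332) = 164

164


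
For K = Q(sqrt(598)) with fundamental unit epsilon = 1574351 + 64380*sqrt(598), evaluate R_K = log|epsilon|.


epsilon = 1574351 + 64380*sqrt(598)
= 3.1487e+06
R = ln(3.1487e+06)
= 14.9625

14.9625


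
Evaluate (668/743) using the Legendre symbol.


p = 743 is prime, so compute (668/743) with the reciprocity algorithm (Jacobi-symbol steps: pull out 2s via (2/n), flip via reciprocity, reduce):
  pull out 2: (2/743) = +1  (since 743 mod 8 = 7)
  pull out 2: (2/743) = +1  (since 743 mod 8 = 7)
  reciprocity: (167/743) -> -(743/167)
  reduce: (75/167)
  reciprocity: (75/167) -> -(167/75)
  reduce: (17/75)
  reciprocity: (17/75) -> +(75/17)
  reduce: (7/17)
  reciprocity: (7/17) -> +(17/7)
  reduce: (3/7)
  reciprocity: (3/7) -> -(7/3)
  reduce: (1/3)
  (1/3) = 1
Product of signs = -1
(668/743) = -1

-1


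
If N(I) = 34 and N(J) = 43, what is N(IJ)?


N(IJ) = N(I) * N(J)
= 34 * 43
= 1462

1462


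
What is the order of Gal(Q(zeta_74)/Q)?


|Gal(Q(zeta_74)/Q)| = phi(74)
= 36

36


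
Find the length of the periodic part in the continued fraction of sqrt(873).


Run the CF algorithm for sqrt(873).
a_0 = floor(sqrt(873)) = 29; set m_0=0, q_0=1.
Recurrence: m' = q*a - m,  q' = (d - m'^2)/q,  a' = floor((a_0 + m')/q').
  step 1: m=29, q=32, a=1
  step 2: m=3, q=27, a=1
  step 3: m=24, q=11, a=4
  step 4: m=20, q=43, a=1
  step 5: m=23, q=8, a=6
  step 6: m=25, q=31, a=1
  step 7: m=6, q=27, a=1
  step 8: m=21, q=16, a=3
  step 9: m=27, q=9, a=6
  step 10: m=27, q=16, a=3
  step 11: m=21, q=27, a=1
  step 12: m=6, q=31, a=1
  step 13: m=25, q=8, a=6
  step 14: m=23, q=43, a=1
  step 15: m=20, q=11, a=4
  step 16: m=24, q=27, a=1
  step 17: m=3, q=32, a=1
  step 18: m=29, q=1, a=58
a_18 = 2*a_0 = 58, so the period closes here.
sqrt(873) = [29; 1, 1, 4, 1, 6, 1, 1, 3, 6, 3, 1, 1, 6, 1, 4, 1, 1, 58]
Period length = 18

18


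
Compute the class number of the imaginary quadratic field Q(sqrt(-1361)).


K = Q(sqrt(-1361)). d mod 4 = 3, so D = disc(K) = 4d = -5444
h(K) equals the number of primitive reduced positive-definite forms (a, b, c) = a*x^2 + b*x*y + c*y^2 with b^2 - 4ac = D,
where reduced means |b| <= a <= c, with b >= 0 whenever |b| = a or a = c, and primitive means gcd(a, b, c) = 1.
Reduced forces 3a^2 <= |D| = 5444, so 1 <= a <= 42; b must have the parity of D, and c = (b^2 - D)/(4a) must be an integer >= a.
Enumerate a = 1..42, b in [-a, a]:
  a=1: (1, 0, 1361)  [1]
  a=2: (2, 2, 681)  [1]
  a=3: (3, -2, 454), (3, 2, 454)  [2]
  a=4: none
  a=5: (5, -4, 273), (5, 4, 273)  [2]
  a=6: (6, -2, 227), (6, 2, 227)  [2]
  a=7: (7, -4, 195), (7, 4, 195)  [2]
  a=8: none
  a=9: (9, -8, 153), (9, 8, 153)  [2]
  a=10: (10, -6, 137), (10, 6, 137)  [2]
  a=11: (11, -10, 126), (11, 10, 126)  [2]
  a=12: none
  a=13: (13, -4, 105), (13, 4, 105)  [2]
  a=14: (14, -10, 99), (14, 10, 99)  [2]
  a=15: (15, -14, 94), (15, -4, 91), (15, 4, 91), (15, 14, 94)  [4]
  a=16: none
  a=17: (17, -8, 81), (17, 8, 81)  [2]
  a=18: (18, -10, 77), (18, 10, 77)  [2]
  a=19: (19, -16, 75), (19, 16, 75)  [2]
  a=20: none
  a=21: (21, -10, 66), (21, -4, 65), (21, 4, 65), (21, 10, 66)  [4]
  a=22: (22, -10, 63), (22, 10, 63)  [2]
  a=23..24: none
  a=25: (25, -16, 57), (25, 16, 57)  [2]
  a=26: (26, -22, 57), (26, 22, 57)  [2]
  a=27: (27, -8, 51), (27, 8, 51)  [2]
  a=28..29: none
  a=30: (30, -26, 51), (30, -14, 47), (30, 14, 47), (30, 26, 51)  [4]
  a=31..32: none
  a=33: (33, -32, 49), (33, -10, 42), (33, 10, 42), (33, 32, 49)  [4]
  a=34: (34, -26, 45), (34, 26, 45)  [2]
  a=35: (35, -24, 43), (35, -4, 39), (35, 4, 39), (35, 24, 43)  [4]
  a=36..37: none
  a=38: (38, -22, 39), (38, 22, 39)  [2]
  a=39..40: none
  a=41: (41, -38, 42), (41, 38, 42)  [2]
  a=42: none
Total reduced forms: 1 + 1 + 2 + 2 + 2 + 2 + 2 + 2 + 2 + 2 + 2 + 4 + 2 + 2 + 2 + 4 + 2 + 2 + 2 + 2 + 4 + 4 + 2 + 4 + 2 + 2 = 60
h = 60

60


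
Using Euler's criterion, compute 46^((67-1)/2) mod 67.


p = 67 is prime and the exponent is (p-1)/2 = 33, so by Euler's criterion 46^33 = (46/67) = +1 or -1 mod 67.
Compute by square-and-multiply:
  33 = 32 + 1 (binary 100001)
  Repeated squaring mod 67: 46^1 = 46, 46^2 = 39, 46^4 = 47, 46^8 = 65, 46^16 = 4, 46^32 = 16
  46^33 = 46^32 * 46^1 = 16 * 46 mod 67
    16 * 46 = 736 = 66 mod 67
  46^33 = 66 mod 67
Result 66 = p - 1 = -1 mod 67: 46 is a quadratic non-residue mod 67. As a residue in [0, p-1] the value is 66.
46^33 mod 67 = 66

66


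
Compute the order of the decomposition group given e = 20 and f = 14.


|D_P| = e * f
= 20 * 14
= 280

280


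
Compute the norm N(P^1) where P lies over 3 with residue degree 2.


N(P^a) = p^(a*f)
= 3^(1*2)
= 3^2
= 9

9


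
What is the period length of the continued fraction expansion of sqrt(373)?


Run the CF algorithm for sqrt(373).
a_0 = floor(sqrt(373)) = 19; set m_0=0, q_0=1.
Recurrence: m' = q*a - m,  q' = (d - m'^2)/q,  a' = floor((a_0 + m')/q').
  step 1: m=19, q=12, a=3
  step 2: m=17, q=7, a=5
  step 3: m=18, q=7, a=5
  step 4: m=17, q=12, a=3
  step 5: m=19, q=1, a=38
a_5 = 2*a_0 = 38, so the period closes here.
sqrt(373) = [19; 3, 5, 5, 3, 38]
Period length = 5

5


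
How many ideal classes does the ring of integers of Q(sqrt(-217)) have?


K = Q(sqrt(-217)). d mod 4 = 3, so D = disc(K) = 4d = -868
h(K) equals the number of primitive reduced positive-definite forms (a, b, c) = a*x^2 + b*x*y + c*y^2 with b^2 - 4ac = D,
where reduced means |b| <= a <= c, with b >= 0 whenever |b| = a or a = c, and primitive means gcd(a, b, c) = 1.
Reduced forces 3a^2 <= |D| = 868, so 1 <= a <= 17; b must have the parity of D, and c = (b^2 - D)/(4a) must be an integer >= a.
Enumerate a = 1..17, b in [-a, a]:
  a=1: (1, 0, 217)  [1]
  a=2: (2, 2, 109)  [1]
  a=3..6: none
  a=7: (7, 0, 31)  [1]
  a=8..10: none
  a=11: (11, -10, 22), (11, 10, 22)  [2]
  a=12: none
  a=13: (13, -4, 17), (13, 4, 17)  [2]
  a=14: (14, 14, 19)  [1]
  a=15..17: none
Total reduced forms: 1 + 1 + 1 + 2 + 2 + 1 = 8
h = 8

8


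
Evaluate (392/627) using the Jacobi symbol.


Compute (392/627) via quadratic reciprocity:
  pull out 2: (2/627) = -1  (since 627 mod 8 = 3)
  pull out 2: (2/627) = -1  (since 627 mod 8 = 3)
  pull out 2: (2/627) = -1  (since 627 mod 8 = 3)
  reciprocity: (49/627) -> +(627/49)
  reduce: (39/49)
  reciprocity: (39/49) -> +(49/39)
  reduce: (10/39)
  pull out 2: (2/39) = +1  (since 39 mod 8 = 7)
  reciprocity: (5/39) -> +(39/5)
  reduce: (4/5)
  pull out 2: (2/5) = -1  (since 5 mod 8 = 5)
  pull out 2: (2/5) = -1  (since 5 mod 8 = 5)
  (1/5) = 1
Product of signs = -1

-1


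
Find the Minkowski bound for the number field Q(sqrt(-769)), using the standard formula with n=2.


d = -769, d mod 4 = 3, so disc(K) = 4d = -3076; |disc(K)| = 3076
Imaginary quadratic field, so n = 2, s = r2 = 1, r1 = 0
M = (n!/n^n) * (4/pi)^s * sqrt(|disc(K)|) = (2!/2^2) * (4/pi)^1 * sqrt(3076)
= 0.5 * 1.273240 * 55.461698
= 35.3080

35.3080


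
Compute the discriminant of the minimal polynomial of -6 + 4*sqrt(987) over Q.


The element -6 + 4*sqrt(987) has minimal polynomial:
x^2 + 12*x - 15756
Discriminant = (12)^2 - 4*(-15756)
= 144 + 63024
= 63168

63168


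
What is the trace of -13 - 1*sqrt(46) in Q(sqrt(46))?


Tr(a + b*sqrt(d)) = (a + b*sqrt(d)) + (a - b*sqrt(d)) = 2a
= 2 * (-13)
= -26

-26


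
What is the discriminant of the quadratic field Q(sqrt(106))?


For K = Q(sqrt(d)) with d squarefree: disc(K) = d if d = 1 mod 4, and disc(K) = 4d if d = 2 or 3 mod 4.
Here d = 106, and d mod 4 = 2.
d = 2 mod 4, not 1 (O_K = Z[sqrt(d)]), so disc(K) = 4d = 4 * (106) = 424

424


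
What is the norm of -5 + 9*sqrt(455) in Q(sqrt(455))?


N(a + b*sqrt(d)) = a^2 - d*b^2
= (-5)^2 - (455)*(9)^2
= 25 - 36855
= -36830

-36830


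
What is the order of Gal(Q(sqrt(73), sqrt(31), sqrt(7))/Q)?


The 3 square roots of distinct primes are multiplicatively independent over Q,
so [K:Q] = 2^3 and Gal(K/Q) is isomorphic to (Z/2Z)^3.
|Gal| = 2^3 = 8

8


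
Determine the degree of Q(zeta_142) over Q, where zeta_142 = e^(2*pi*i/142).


The degree equals Euler's totient phi(142).
142 = 2 * 71
phi(142) = 70

70


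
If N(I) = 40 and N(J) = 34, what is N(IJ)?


N(IJ) = N(I) * N(J)
= 40 * 34
= 1360

1360


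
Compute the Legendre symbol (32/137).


p = 137 is prime, so compute (32/137) with the reciprocity algorithm (Jacobi-symbol steps: pull out 2s via (2/n), flip via reciprocity, reduce):
  pull out 2: (2/137) = +1  (since 137 mod 8 = 1)
  pull out 2: (2/137) = +1  (since 137 mod 8 = 1)
  pull out 2: (2/137) = +1  (since 137 mod 8 = 1)
  pull out 2: (2/137) = +1  (since 137 mod 8 = 1)
  pull out 2: (2/137) = +1  (since 137 mod 8 = 1)
  (1/137) = 1
Product of signs = 1
(32/137) = 1

1


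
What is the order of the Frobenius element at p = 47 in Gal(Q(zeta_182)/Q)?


The Frobenius at p in Gal(Q(zeta_n)/Q) = (Z/nZ)* is the class of p, so its order is ord_182(47), the smallest k >= 1 with 47^k = 1 mod 182.
n = 182 = 2 * 7 * 13, phi(182) = 72; the order divides phi(n).
Divisors of 72: 1, 2, 3, 4, 6, 8, 9, 12, 18, 24, 36, 72
Repeated squaring mod 182: 47^1 = 47, 47^2 = 25, 47^4 = 79, 47^8 = 53, 47^16 = 79, 47^32 = 53, 47^64 = 79
Test divisors in increasing order:
  k=1: 47^1 = 47 mod 182
  k=2: 47^2 = 25 mod 182
  k=3: 47^3 = 25 * 47 = 83 mod 182
  k=4: 47^4 = 79 mod 182
  k=6: 47^6 = 79 * 25 = 155 mod 182
  k=8: 47^8 = 53 mod 182
  k=9: 47^9 = 53 * 47 = 125 mod 182
  k=12: 47^12 = 53 * 79 = 1 mod 182  <- first divisor giving 1
Order = 12

12


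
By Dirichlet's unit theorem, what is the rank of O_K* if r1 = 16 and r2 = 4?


By Dirichlet's unit theorem:
rank = r1 + r2 - 1
= 16 + 4 - 1
= 19

19


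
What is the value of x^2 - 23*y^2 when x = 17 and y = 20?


x^2 - d*y^2
= 17^2 - 23*20^2
= 289 - 9200
= -8911

-8911


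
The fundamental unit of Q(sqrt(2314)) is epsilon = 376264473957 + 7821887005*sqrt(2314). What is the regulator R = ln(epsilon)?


epsilon = 376264473957 + 7821887005*sqrt(2314)
= 7.5253e+11
R = ln(7.5253e+11)
= 27.3467

27.3467


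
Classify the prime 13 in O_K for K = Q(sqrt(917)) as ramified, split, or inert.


K = Q(sqrt(917)). Since d mod 4 = 1, disc(K) = 917.
Check p | disc: 917 mod 13 = 7.
p does not divide disc. Compute Legendre symbol (d/p):
7^((13-1)/2) mod 13 = -1
(d/p) = -1, so p is inert: (p) stays prime with e=1, f=2, g=1.
Therefore p is inert.

inert


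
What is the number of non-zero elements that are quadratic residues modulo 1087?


For prime p, the number of non-zero quadratic residues is (p-1)/2.
= (1087-1)/2
= 543

543


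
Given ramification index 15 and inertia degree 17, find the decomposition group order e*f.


|D_P| = e * f
= 15 * 17
= 255

255


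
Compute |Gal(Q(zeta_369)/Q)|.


|Gal(Q(zeta_369)/Q)| = phi(369)
= 240

240


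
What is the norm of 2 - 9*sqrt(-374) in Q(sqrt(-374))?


N(a + b*sqrt(d)) = a^2 - d*b^2
= (2)^2 - (-374)*(-9)^2
= 4 + 30294
= 30298

30298


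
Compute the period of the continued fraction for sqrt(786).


Run the CF algorithm for sqrt(786).
a_0 = floor(sqrt(786)) = 28; set m_0=0, q_0=1.
Recurrence: m' = q*a - m,  q' = (d - m'^2)/q,  a' = floor((a_0 + m')/q').
  step 1: m=28, q=2, a=28
  step 2: m=28, q=1, a=56
a_2 = 2*a_0 = 56, so the period closes here.
sqrt(786) = [28; 28, 56]
Period length = 2

2


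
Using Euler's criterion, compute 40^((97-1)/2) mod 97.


p = 97 is prime and the exponent is (p-1)/2 = 48, so by Euler's criterion 40^48 = (40/97) = +1 or -1 mod 97.
Compute by square-and-multiply:
  48 = 32 + 16 (binary 110000)
  Repeated squaring mod 97: 40^1 = 40, 40^2 = 48, 40^4 = 73, 40^8 = 91, 40^16 = 36, 40^32 = 35
  40^48 = 40^32 * 40^16 = 35 * 36 mod 97
    35 * 36 = 1260 = 96 mod 97
  40^48 = 96 mod 97
Result 96 = p - 1 = -1 mod 97: 40 is a quadratic non-residue mod 97. As a residue in [0, p-1] the value is 96.
40^48 mod 97 = 96

96


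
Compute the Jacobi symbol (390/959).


Compute (390/959) via quadratic reciprocity:
  pull out 2: (2/959) = +1  (since 959 mod 8 = 7)
  reciprocity: (195/959) -> -(959/195)
  reduce: (179/195)
  reciprocity: (179/195) -> -(195/179)
  reduce: (16/179)
  pull out 2: (2/179) = -1  (since 179 mod 8 = 3)
  pull out 2: (2/179) = -1  (since 179 mod 8 = 3)
  pull out 2: (2/179) = -1  (since 179 mod 8 = 3)
  pull out 2: (2/179) = -1  (since 179 mod 8 = 3)
  (1/179) = 1
Product of signs = 1

1


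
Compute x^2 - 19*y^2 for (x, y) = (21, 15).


x^2 - d*y^2
= 21^2 - 19*15^2
= 441 - 4275
= -3834

-3834


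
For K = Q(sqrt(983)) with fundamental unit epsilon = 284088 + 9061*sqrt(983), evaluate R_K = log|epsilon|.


epsilon = 284088 + 9061*sqrt(983)
= 568176.0000
R = ln(568176.0000)
= 13.2502

13.2502


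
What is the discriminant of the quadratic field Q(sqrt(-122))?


For K = Q(sqrt(d)) with d squarefree: disc(K) = d if d = 1 mod 4, and disc(K) = 4d if d = 2 or 3 mod 4.
Here d = -122, and d mod 4 = 2.
d = 2 mod 4, not 1 (O_K = Z[sqrt(d)]), so disc(K) = 4d = 4 * (-122) = -488

-488


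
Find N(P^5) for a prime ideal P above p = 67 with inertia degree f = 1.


N(P^a) = p^(a*f)
= 67^(5*1)
= 67^5
= 1350125107

1350125107


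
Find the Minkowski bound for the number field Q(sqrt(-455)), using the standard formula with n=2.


d = -455, d mod 4 = 1, so disc(K) = d = -455; |disc(K)| = 455
Imaginary quadratic field, so n = 2, s = r2 = 1, r1 = 0
M = (n!/n^n) * (4/pi)^s * sqrt(|disc(K)|) = (2!/2^2) * (4/pi)^1 * sqrt(455)
= 0.5 * 1.273240 * 21.330729
= 13.5796

13.5796


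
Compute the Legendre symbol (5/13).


p = 13 is prime, so compute (5/13) with the reciprocity algorithm (Jacobi-symbol steps: pull out 2s via (2/n), flip via reciprocity, reduce):
  reciprocity: (5/13) -> +(13/5)
  reduce: (3/5)
  reciprocity: (3/5) -> +(5/3)
  reduce: (2/3)
  pull out 2: (2/3) = -1  (since 3 mod 8 = 3)
  (1/3) = 1
Product of signs = -1
(5/13) = -1

-1


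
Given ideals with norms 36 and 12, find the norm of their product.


N(IJ) = N(I) * N(J)
= 36 * 12
= 432

432


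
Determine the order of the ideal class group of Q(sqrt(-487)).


K = Q(sqrt(-487)). d mod 4 = 1, so D = disc(K) = d = -487
h(K) equals the number of primitive reduced positive-definite forms (a, b, c) = a*x^2 + b*x*y + c*y^2 with b^2 - 4ac = D,
where reduced means |b| <= a <= c, with b >= 0 whenever |b| = a or a = c, and primitive means gcd(a, b, c) = 1.
Reduced forces 3a^2 <= |D| = 487, so 1 <= a <= 12; b must have the parity of D, and c = (b^2 - D)/(4a) must be an integer >= a.
Enumerate a = 1..12, b in [-a, a]:
  a=1: (1, 1, 122)  [1]
  a=2: (2, -1, 61), (2, 1, 61)  [2]
  a=3: none
  a=4: (4, -3, 31), (4, 3, 31)  [2]
  a=5..7: none
  a=8: (8, -5, 16), (8, 5, 16)  [2]
  a=9..12: none
Total reduced forms: 1 + 2 + 2 + 2 = 7
h = 7

7


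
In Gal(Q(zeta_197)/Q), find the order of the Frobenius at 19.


The Frobenius at p in Gal(Q(zeta_n)/Q) = (Z/nZ)* is the class of p, so its order is ord_197(19), the smallest k >= 1 with 19^k = 1 mod 197.
n = 197 = 197, phi(197) = 196; the order divides phi(n).
Divisors of 196: 1, 2, 4, 7, 14, 28, 49, 98, 196
Repeated squaring mod 197: 19^1 = 19, 19^2 = 164, 19^4 = 104, 19^8 = 178, 19^16 = 164, 19^32 = 104, 19^64 = 178, 19^128 = 164
Test divisors in increasing order:
  k=1: 19^1 = 19 mod 197
  k=2: 19^2 = 164 mod 197
  k=4: 19^4 = 104 mod 197
  k=7: 19^7 = 104 * 164 * 19 = 196 mod 197
  k=14: 19^14 = 178 * 104 * 164 = 1 mod 197  <- first divisor giving 1
Order = 14

14


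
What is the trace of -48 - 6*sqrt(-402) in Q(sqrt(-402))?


Tr(a + b*sqrt(d)) = (a + b*sqrt(d)) + (a - b*sqrt(d)) = 2a
= 2 * (-48)
= -96

-96


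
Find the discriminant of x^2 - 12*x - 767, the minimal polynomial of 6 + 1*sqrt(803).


The element 6 + 1*sqrt(803) has minimal polynomial:
x^2 - 12*x - 767
Discriminant = (-12)^2 - 4*(-767)
= 144 + 3068
= 3212

3212


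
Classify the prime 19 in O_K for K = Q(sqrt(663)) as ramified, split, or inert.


K = Q(sqrt(663)). Since d mod 4 = 3, disc(K) = 2652.
Check p | disc: 2652 mod 19 = 11.
p does not divide disc. Compute Legendre symbol (d/p):
17^((19-1)/2) mod 19 = 1
(d/p) = 1, so p splits: (p) = P*P' with e=1, f=1, g=2.
Therefore p is split.

split


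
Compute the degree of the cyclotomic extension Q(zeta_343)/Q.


The degree equals Euler's totient phi(343).
343 = 7^3
phi(343) = 294

294


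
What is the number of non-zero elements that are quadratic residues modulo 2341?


For prime p, the number of non-zero quadratic residues is (p-1)/2.
= (2341-1)/2
= 1170

1170


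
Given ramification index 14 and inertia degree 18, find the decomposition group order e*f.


|D_P| = e * f
= 14 * 18
= 252

252


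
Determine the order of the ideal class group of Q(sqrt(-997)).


K = Q(sqrt(-997)). d mod 4 = 3, so D = disc(K) = 4d = -3988
h(K) equals the number of primitive reduced positive-definite forms (a, b, c) = a*x^2 + b*x*y + c*y^2 with b^2 - 4ac = D,
where reduced means |b| <= a <= c, with b >= 0 whenever |b| = a or a = c, and primitive means gcd(a, b, c) = 1.
Reduced forces 3a^2 <= |D| = 3988, so 1 <= a <= 36; b must have the parity of D, and c = (b^2 - D)/(4a) must be an integer >= a.
Enumerate a = 1..36, b in [-a, a]:
  a=1: (1, 0, 997)  [1]
  a=2: (2, 2, 499)  [1]
  a=3..6: none
  a=7: (7, -4, 143), (7, 4, 143)  [2]
  a=8..10: none
  a=11: (11, -4, 91), (11, 4, 91)  [2]
  a=12: none
  a=13: (13, -4, 77), (13, 4, 77)  [2]
  a=14: (14, -10, 73), (14, 10, 73)  [2]
  a=15..21: none
  a=22: (22, -18, 49), (22, 18, 49)  [2]
  a=23..25: none
  a=26: (26, -22, 43), (26, 22, 43)  [2]
  a=27..36: none
Total reduced forms: 1 + 1 + 2 + 2 + 2 + 2 + 2 + 2 = 14
h = 14

14


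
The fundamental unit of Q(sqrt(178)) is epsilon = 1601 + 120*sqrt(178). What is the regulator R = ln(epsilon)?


epsilon = 1601 + 120*sqrt(178)
= 3201.9997
R = ln(3201.9997)
= 8.0715

8.0715


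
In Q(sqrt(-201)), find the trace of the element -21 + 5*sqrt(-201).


Tr(a + b*sqrt(d)) = (a + b*sqrt(d)) + (a - b*sqrt(d)) = 2a
= 2 * (-21)
= -42

-42


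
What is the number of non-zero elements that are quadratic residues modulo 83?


For prime p, the number of non-zero quadratic residues is (p-1)/2.
= (83-1)/2
= 41

41


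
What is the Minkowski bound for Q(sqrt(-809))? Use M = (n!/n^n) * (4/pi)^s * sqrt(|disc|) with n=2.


d = -809, d mod 4 = 3, so disc(K) = 4d = -3236; |disc(K)| = 3236
Imaginary quadratic field, so n = 2, s = r2 = 1, r1 = 0
M = (n!/n^n) * (4/pi)^s * sqrt(|disc(K)|) = (2!/2^2) * (4/pi)^1 * sqrt(3236)
= 0.5 * 1.273240 * 56.885851
= 36.2147

36.2147


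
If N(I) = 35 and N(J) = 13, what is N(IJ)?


N(IJ) = N(I) * N(J)
= 35 * 13
= 455

455


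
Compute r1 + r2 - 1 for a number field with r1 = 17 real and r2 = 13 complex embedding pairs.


By Dirichlet's unit theorem:
rank = r1 + r2 - 1
= 17 + 13 - 1
= 29

29


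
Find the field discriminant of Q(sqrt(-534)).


For K = Q(sqrt(d)) with d squarefree: disc(K) = d if d = 1 mod 4, and disc(K) = 4d if d = 2 or 3 mod 4.
Here d = -534, and d mod 4 = 2.
d = 2 mod 4, not 1 (O_K = Z[sqrt(d)]), so disc(K) = 4d = 4 * (-534) = -2136

-2136


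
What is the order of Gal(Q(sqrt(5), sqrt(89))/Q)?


The 2 square roots of distinct primes are multiplicatively independent over Q,
so [K:Q] = 2^2 and Gal(K/Q) is isomorphic to (Z/2Z)^2.
|Gal| = 2^2 = 4

4


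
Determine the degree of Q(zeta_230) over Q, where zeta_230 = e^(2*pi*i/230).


The degree equals Euler's totient phi(230).
230 = 2 * 5 * 23
phi(230) = 88

88


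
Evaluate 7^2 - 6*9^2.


x^2 - d*y^2
= 7^2 - 6*9^2
= 49 - 486
= -437

-437


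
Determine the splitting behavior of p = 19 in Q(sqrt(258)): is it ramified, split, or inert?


K = Q(sqrt(258)). Since d mod 4 = 2, disc(K) = 1032.
Check p | disc: 1032 mod 19 = 6.
p does not divide disc. Compute Legendre symbol (d/p):
11^((19-1)/2) mod 19 = 1
(d/p) = 1, so p splits: (p) = P*P' with e=1, f=1, g=2.
Therefore p is split.

split


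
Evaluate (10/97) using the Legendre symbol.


p = 97 is prime, so compute (10/97) with the reciprocity algorithm (Jacobi-symbol steps: pull out 2s via (2/n), flip via reciprocity, reduce):
  pull out 2: (2/97) = +1  (since 97 mod 8 = 1)
  reciprocity: (5/97) -> +(97/5)
  reduce: (2/5)
  pull out 2: (2/5) = -1  (since 5 mod 8 = 5)
  (1/5) = 1
Product of signs = -1
(10/97) = -1

-1


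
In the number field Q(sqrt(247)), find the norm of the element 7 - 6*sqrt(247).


N(a + b*sqrt(d)) = a^2 - d*b^2
= (7)^2 - (247)*(-6)^2
= 49 - 8892
= -8843

-8843


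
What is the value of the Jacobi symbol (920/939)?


Compute (920/939) via quadratic reciprocity:
  pull out 2: (2/939) = -1  (since 939 mod 8 = 3)
  pull out 2: (2/939) = -1  (since 939 mod 8 = 3)
  pull out 2: (2/939) = -1  (since 939 mod 8 = 3)
  reciprocity: (115/939) -> -(939/115)
  reduce: (19/115)
  reciprocity: (19/115) -> -(115/19)
  reduce: (1/19)
  (1/19) = 1
Product of signs = -1

-1


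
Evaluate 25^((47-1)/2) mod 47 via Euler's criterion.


p = 47 is prime and the exponent is (p-1)/2 = 23, so by Euler's criterion 25^23 = (25/47) = +1 or -1 mod 47.
Compute by square-and-multiply:
  23 = 16 + 4 + 2 + 1 (binary 10111)
  Repeated squaring mod 47: 25^1 = 25, 25^2 = 14, 25^4 = 8, 25^8 = 17, 25^16 = 7
  25^23 = 25^16 * 25^4 * 25^2 * 25^1 = 7 * 8 * 14 * 25 mod 47
    7 * 8 = 56 = 9 mod 47
    9 * 14 = 126 = 32 mod 47
    32 * 25 = 800 = 1 mod 47
  25^23 = 1 mod 47
Result 1: 25 is a quadratic residue mod 47.
25^23 mod 47 = 1

1


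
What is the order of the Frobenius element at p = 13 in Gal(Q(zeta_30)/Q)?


The Frobenius at p in Gal(Q(zeta_n)/Q) = (Z/nZ)* is the class of p, so its order is ord_30(13), the smallest k >= 1 with 13^k = 1 mod 30.
n = 30 = 2 * 3 * 5, phi(30) = 8; the order divides phi(n).
Divisors of 8: 1, 2, 4, 8
Repeated squaring mod 30: 13^1 = 13, 13^2 = 19, 13^4 = 1, 13^8 = 1
Test divisors in increasing order:
  k=1: 13^1 = 13 mod 30
  k=2: 13^2 = 19 mod 30
  k=4: 13^4 = 1 mod 30  <- first divisor giving 1
Order = 4

4


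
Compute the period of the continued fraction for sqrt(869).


Run the CF algorithm for sqrt(869).
a_0 = floor(sqrt(869)) = 29; set m_0=0, q_0=1.
Recurrence: m' = q*a - m,  q' = (d - m'^2)/q,  a' = floor((a_0 + m')/q').
  step 1: m=29, q=28, a=2
  step 2: m=27, q=5, a=11
  step 3: m=28, q=17, a=3
  step 4: m=23, q=20, a=2
  step 5: m=17, q=29, a=1
  step 6: m=12, q=25, a=1
  step 7: m=13, q=28, a=1
  step 8: m=15, q=23, a=1
  step 9: m=8, q=35, a=1
  step 10: m=27, q=4, a=14
  step 11: m=29, q=7, a=8
  step 12: m=27, q=20, a=2
  step 13: m=13, q=35, a=1
  step 14: m=22, q=11, a=4
  step 15: m=22, q=35, a=1
  step 16: m=13, q=20, a=2
  step 17: m=27, q=7, a=8
  step 18: m=29, q=4, a=14
  step 19: m=27, q=35, a=1
  step 20: m=8, q=23, a=1
  step 21: m=15, q=28, a=1
  step 22: m=13, q=25, a=1
  step 23: m=12, q=29, a=1
  step 24: m=17, q=20, a=2
  step 25: m=23, q=17, a=3
  step 26: m=28, q=5, a=11
  step 27: m=27, q=28, a=2
  step 28: m=29, q=1, a=58
a_28 = 2*a_0 = 58, so the period closes here.
sqrt(869) = [29; 2, 11, 3, 2, 1, 1, 1, 1, 1, 14, 8, 2, 1, 4, 1, 2, 8, 14, 1, 1, 1, 1, 1, 2, 3, 11, 2, 58]
Period length = 28

28


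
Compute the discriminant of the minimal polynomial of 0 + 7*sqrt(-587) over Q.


The element 0 + 7*sqrt(-587) has minimal polynomial:
x^2 + 0*x + 28763
Discriminant = (0)^2 - 4*(28763)
= 0 - 115052
= -115052

-115052


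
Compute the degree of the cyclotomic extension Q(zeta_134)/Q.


The degree equals Euler's totient phi(134).
134 = 2 * 67
phi(134) = 66

66


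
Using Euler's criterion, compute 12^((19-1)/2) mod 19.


p = 19 is prime and the exponent is (p-1)/2 = 9, so by Euler's criterion 12^9 = (12/19) = +1 or -1 mod 19.
Compute by square-and-multiply:
  9 = 8 + 1 (binary 1001)
  Repeated squaring mod 19: 12^1 = 12, 12^2 = 11, 12^4 = 7, 12^8 = 11
  12^9 = 12^8 * 12^1 = 11 * 12 mod 19
    11 * 12 = 132 = 18 mod 19
  12^9 = 18 mod 19
Result 18 = p - 1 = -1 mod 19: 12 is a quadratic non-residue mod 19. As a residue in [0, p-1] the value is 18.
12^9 mod 19 = 18

18


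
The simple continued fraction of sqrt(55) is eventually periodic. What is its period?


Run the CF algorithm for sqrt(55).
a_0 = floor(sqrt(55)) = 7; set m_0=0, q_0=1.
Recurrence: m' = q*a - m,  q' = (d - m'^2)/q,  a' = floor((a_0 + m')/q').
  step 1: m=7, q=6, a=2
  step 2: m=5, q=5, a=2
  step 3: m=5, q=6, a=2
  step 4: m=7, q=1, a=14
a_4 = 2*a_0 = 14, so the period closes here.
sqrt(55) = [7; 2, 2, 2, 14]
Period length = 4

4


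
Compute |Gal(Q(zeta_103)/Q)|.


|Gal(Q(zeta_103)/Q)| = phi(103)
= 102

102


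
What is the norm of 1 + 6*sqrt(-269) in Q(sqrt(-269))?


N(a + b*sqrt(d)) = a^2 - d*b^2
= (1)^2 - (-269)*(6)^2
= 1 + 9684
= 9685

9685


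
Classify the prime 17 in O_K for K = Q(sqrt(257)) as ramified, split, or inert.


K = Q(sqrt(257)). Since d mod 4 = 1, disc(K) = 257.
Check p | disc: 257 mod 17 = 2.
p does not divide disc. Compute Legendre symbol (d/p):
2^((17-1)/2) mod 17 = 1
(d/p) = 1, so p splits: (p) = P*P' with e=1, f=1, g=2.
Therefore p is split.

split


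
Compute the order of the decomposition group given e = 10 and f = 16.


|D_P| = e * f
= 10 * 16
= 160

160


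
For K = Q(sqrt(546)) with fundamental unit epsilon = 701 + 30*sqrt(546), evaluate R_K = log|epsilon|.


epsilon = 701 + 30*sqrt(546)
= 1401.9993
R = ln(1401.9993)
= 7.2457

7.2457


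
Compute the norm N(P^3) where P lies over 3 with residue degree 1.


N(P^a) = p^(a*f)
= 3^(3*1)
= 3^3
= 27

27


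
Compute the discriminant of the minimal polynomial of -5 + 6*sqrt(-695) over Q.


The element -5 + 6*sqrt(-695) has minimal polynomial:
x^2 + 10*x + 25045
Discriminant = (10)^2 - 4*(25045)
= 100 - 100180
= -100080

-100080


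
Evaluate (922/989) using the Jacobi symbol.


Compute (922/989) via quadratic reciprocity:
  pull out 2: (2/989) = -1  (since 989 mod 8 = 5)
  reciprocity: (461/989) -> +(989/461)
  reduce: (67/461)
  reciprocity: (67/461) -> +(461/67)
  reduce: (59/67)
  reciprocity: (59/67) -> -(67/59)
  reduce: (8/59)
  pull out 2: (2/59) = -1  (since 59 mod 8 = 3)
  pull out 2: (2/59) = -1  (since 59 mod 8 = 3)
  pull out 2: (2/59) = -1  (since 59 mod 8 = 3)
  (1/59) = 1
Product of signs = -1

-1


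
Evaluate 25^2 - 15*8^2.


x^2 - d*y^2
= 25^2 - 15*8^2
= 625 - 960
= -335

-335


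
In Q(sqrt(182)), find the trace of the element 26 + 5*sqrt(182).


Tr(a + b*sqrt(d)) = (a + b*sqrt(d)) + (a - b*sqrt(d)) = 2a
= 2 * (26)
= 52

52


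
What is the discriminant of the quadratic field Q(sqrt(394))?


For K = Q(sqrt(d)) with d squarefree: disc(K) = d if d = 1 mod 4, and disc(K) = 4d if d = 2 or 3 mod 4.
Here d = 394, and d mod 4 = 2.
d = 2 mod 4, not 1 (O_K = Z[sqrt(d)]), so disc(K) = 4d = 4 * (394) = 1576

1576


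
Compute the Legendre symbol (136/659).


p = 659 is prime, so compute (136/659) with the reciprocity algorithm (Jacobi-symbol steps: pull out 2s via (2/n), flip via reciprocity, reduce):
  pull out 2: (2/659) = -1  (since 659 mod 8 = 3)
  pull out 2: (2/659) = -1  (since 659 mod 8 = 3)
  pull out 2: (2/659) = -1  (since 659 mod 8 = 3)
  reciprocity: (17/659) -> +(659/17)
  reduce: (13/17)
  reciprocity: (13/17) -> +(17/13)
  reduce: (4/13)
  pull out 2: (2/13) = -1  (since 13 mod 8 = 5)
  pull out 2: (2/13) = -1  (since 13 mod 8 = 5)
  (1/13) = 1
Product of signs = -1
(136/659) = -1

-1


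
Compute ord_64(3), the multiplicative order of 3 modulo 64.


We want ord_64(3), the smallest k >= 1 with 3^k = 1 mod 64.
n = 64 = 2^6, phi(64) = 32; the order divides phi(n).
Divisors of 32: 1, 2, 4, 8, 16, 32
Repeated squaring mod 64: 3^1 = 3, 3^2 = 9, 3^4 = 17, 3^8 = 33, 3^16 = 1, 3^32 = 1
Test divisors in increasing order:
  k=1: 3^1 = 3 mod 64
  k=2: 3^2 = 9 mod 64
  k=4: 3^4 = 17 mod 64
  k=8: 3^8 = 33 mod 64
  k=16: 3^16 = 1 mod 64  <- first divisor giving 1
Order = 16

16


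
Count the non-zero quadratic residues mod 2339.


For prime p, the number of non-zero quadratic residues is (p-1)/2.
= (2339-1)/2
= 1169

1169


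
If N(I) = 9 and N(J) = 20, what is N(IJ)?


N(IJ) = N(I) * N(J)
= 9 * 20
= 180

180


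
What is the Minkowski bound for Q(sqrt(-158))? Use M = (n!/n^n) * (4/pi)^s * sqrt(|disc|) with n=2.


d = -158, d mod 4 = 2, so disc(K) = 4d = -632; |disc(K)| = 632
Imaginary quadratic field, so n = 2, s = r2 = 1, r1 = 0
M = (n!/n^n) * (4/pi)^s * sqrt(|disc(K)|) = (2!/2^2) * (4/pi)^1 * sqrt(632)
= 0.5 * 1.273240 * 25.139610
= 16.0044

16.0044


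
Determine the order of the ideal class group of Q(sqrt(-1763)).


K = Q(sqrt(-1763)). d mod 4 = 1, so D = disc(K) = d = -1763
h(K) equals the number of primitive reduced positive-definite forms (a, b, c) = a*x^2 + b*x*y + c*y^2 with b^2 - 4ac = D,
where reduced means |b| <= a <= c, with b >= 0 whenever |b| = a or a = c, and primitive means gcd(a, b, c) = 1.
Reduced forces 3a^2 <= |D| = 1763, so 1 <= a <= 24; b must have the parity of D, and c = (b^2 - D)/(4a) must be an integer >= a.
Enumerate a = 1..24, b in [-a, a]:
  a=1: (1, 1, 441)  [1]
  a=2: none
  a=3: (3, -1, 147), (3, 1, 147)  [2]
  a=4..6: none
  a=7: (7, -1, 63), (7, 1, 63)  [2]
  a=8: none
  a=9: (9, -1, 49), (9, 1, 49)  [2]
  a=10..18: none
  a=19: (19, -17, 27), (19, 17, 27)  [2]
  a=20: none
  a=21: (21, -13, 23), (21, 1, 21), (21, 13, 23)  [3]
  a=22..24: none
Total reduced forms: 1 + 2 + 2 + 2 + 2 + 3 = 12
h = 12

12


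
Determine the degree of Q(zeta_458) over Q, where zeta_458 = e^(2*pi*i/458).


The degree equals Euler's totient phi(458).
458 = 2 * 229
phi(458) = 228

228


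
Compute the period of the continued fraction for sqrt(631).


Run the CF algorithm for sqrt(631).
a_0 = floor(sqrt(631)) = 25; set m_0=0, q_0=1.
Recurrence: m' = q*a - m,  q' = (d - m'^2)/q,  a' = floor((a_0 + m')/q').
  step 1: m=25, q=6, a=8
  step 2: m=23, q=17, a=2
  step 3: m=11, q=30, a=1
  step 4: m=19, q=9, a=4
  step 5: m=17, q=38, a=1
  step 6: m=21, q=5, a=9
  step 7: m=24, q=11, a=4
  step 8: m=20, q=21, a=2
  step 9: m=22, q=7, a=6
  step 10: m=20, q=33, a=1
  step 11: m=13, q=14, a=2
  step 12: m=15, q=29, a=1
  step 13: m=14, q=15, a=2
  step 14: m=16, q=25, a=1
  step 15: m=9, q=22, a=1
  step 16: m=13, q=21, a=1
  step 17: m=8, q=27, a=1
  step 18: m=19, q=10, a=4
  step 19: m=21, q=19, a=2
  step 20: m=17, q=18, a=2
  step 21: m=19, q=15, a=2
  step 22: m=11, q=34, a=1
  step 23: m=23, q=3, a=16
  step 24: m=25, q=2, a=25
  step 25: m=25, q=3, a=16
  step 26: m=23, q=34, a=1
  step 27: m=11, q=15, a=2
  step 28: m=19, q=18, a=2
  step 29: m=17, q=19, a=2
  step 30: m=21, q=10, a=4
  step 31: m=19, q=27, a=1
  step 32: m=8, q=21, a=1
  step 33: m=13, q=22, a=1
  step 34: m=9, q=25, a=1
  step 35: m=16, q=15, a=2
  step 36: m=14, q=29, a=1
  step 37: m=15, q=14, a=2
  step 38: m=13, q=33, a=1
  step 39: m=20, q=7, a=6
  step 40: m=22, q=21, a=2
  step 41: m=20, q=11, a=4
  step 42: m=24, q=5, a=9
  step 43: m=21, q=38, a=1
  step 44: m=17, q=9, a=4
  step 45: m=19, q=30, a=1
  step 46: m=11, q=17, a=2
  step 47: m=23, q=6, a=8
  step 48: m=25, q=1, a=50
a_48 = 2*a_0 = 50, so the period closes here.
sqrt(631) = [25; 8, 2, 1, 4, 1, 9, 4, 2, 6, 1, 2, 1, 2, 1, 1, 1, 1, 4, 2, 2, 2, 1, 16, 25, 16, 1, 2, 2, 2, 4, 1, 1, 1, 1, 2, 1, 2, 1, 6, 2, 4, 9, 1, 4, 1, 2, 8, 50]
Period length = 48

48


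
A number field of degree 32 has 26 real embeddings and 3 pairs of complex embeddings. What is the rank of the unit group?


By Dirichlet's unit theorem:
rank = r1 + r2 - 1
= 26 + 3 - 1
= 28

28


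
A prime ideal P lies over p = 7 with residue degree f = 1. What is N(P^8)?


N(P^a) = p^(a*f)
= 7^(8*1)
= 7^8
= 5764801

5764801


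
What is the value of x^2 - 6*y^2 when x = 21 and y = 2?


x^2 - d*y^2
= 21^2 - 6*2^2
= 441 - 24
= 417

417


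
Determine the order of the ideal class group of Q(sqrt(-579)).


K = Q(sqrt(-579)). d mod 4 = 1, so D = disc(K) = d = -579
h(K) equals the number of primitive reduced positive-definite forms (a, b, c) = a*x^2 + b*x*y + c*y^2 with b^2 - 4ac = D,
where reduced means |b| <= a <= c, with b >= 0 whenever |b| = a or a = c, and primitive means gcd(a, b, c) = 1.
Reduced forces 3a^2 <= |D| = 579, so 1 <= a <= 13; b must have the parity of D, and c = (b^2 - D)/(4a) must be an integer >= a.
Enumerate a = 1..13, b in [-a, a]:
  a=1: (1, 1, 145)  [1]
  a=2: none
  a=3: (3, 3, 49)  [1]
  a=4: none
  a=5: (5, -1, 29), (5, 1, 29)  [2]
  a=6: none
  a=7: (7, -3, 21), (7, 3, 21)  [2]
  a=8..10: none
  a=11: (11, -9, 15), (11, 9, 15)  [2]
  a=12..13: none
Total reduced forms: 1 + 1 + 2 + 2 + 2 = 8
h = 8

8


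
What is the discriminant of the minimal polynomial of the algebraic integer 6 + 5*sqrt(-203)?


The element 6 + 5*sqrt(-203) has minimal polynomial:
x^2 - 12*x + 5111
Discriminant = (-12)^2 - 4*(5111)
= 144 - 20444
= -20300

-20300


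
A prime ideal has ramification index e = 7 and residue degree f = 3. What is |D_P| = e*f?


|D_P| = e * f
= 7 * 3
= 21

21


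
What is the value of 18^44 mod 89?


p = 89 is prime and the exponent is (p-1)/2 = 44, so by Euler's criterion 18^44 = (18/89) = +1 or -1 mod 89.
Compute by square-and-multiply:
  44 = 32 + 8 + 4 (binary 101100)
  Repeated squaring mod 89: 18^1 = 18, 18^2 = 57, 18^4 = 45, 18^8 = 67, 18^16 = 39, 18^32 = 8
  18^44 = 18^32 * 18^8 * 18^4 = 8 * 67 * 45 mod 89
    8 * 67 = 536 = 2 mod 89
    2 * 45 = 90 = 1 mod 89
  18^44 = 1 mod 89
Result 1: 18 is a quadratic residue mod 89.
18^44 mod 89 = 1

1


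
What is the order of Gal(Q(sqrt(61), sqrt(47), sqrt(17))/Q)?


The 3 square roots of distinct primes are multiplicatively independent over Q,
so [K:Q] = 2^3 and Gal(K/Q) is isomorphic to (Z/2Z)^3.
|Gal| = 2^3 = 8

8


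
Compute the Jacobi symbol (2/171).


Compute (2/171) via quadratic reciprocity:
  pull out 2: (2/171) = -1  (since 171 mod 8 = 3)
  (1/171) = 1
Product of signs = -1

-1


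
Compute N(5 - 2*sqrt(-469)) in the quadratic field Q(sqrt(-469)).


N(a + b*sqrt(d)) = a^2 - d*b^2
= (5)^2 - (-469)*(-2)^2
= 25 + 1876
= 1901

1901


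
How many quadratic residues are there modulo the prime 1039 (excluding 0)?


For prime p, the number of non-zero quadratic residues is (p-1)/2.
= (1039-1)/2
= 519

519


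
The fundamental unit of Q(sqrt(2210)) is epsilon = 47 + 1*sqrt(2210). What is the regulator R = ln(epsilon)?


epsilon = 47 + 1*sqrt(2210)
= 94.0106
R = ln(94.0106)
= 4.5434

4.5434


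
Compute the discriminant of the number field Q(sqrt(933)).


For K = Q(sqrt(d)) with d squarefree: disc(K) = d if d = 1 mod 4, and disc(K) = 4d if d = 2 or 3 mod 4.
Here d = 933, and d mod 4 = 1.
d = 1 mod 4 (O_K = Z[(1+sqrt(d))/2]), so disc(K) = d = 933

933
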